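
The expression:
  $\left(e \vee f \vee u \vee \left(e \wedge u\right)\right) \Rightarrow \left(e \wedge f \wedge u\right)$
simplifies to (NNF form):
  $\left(e \vee \neg u\right) \wedge \left(f \vee \neg e\right) \wedge \left(u \vee \neg f\right)$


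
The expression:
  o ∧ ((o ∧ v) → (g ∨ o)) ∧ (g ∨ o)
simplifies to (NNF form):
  o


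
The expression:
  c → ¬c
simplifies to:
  ¬c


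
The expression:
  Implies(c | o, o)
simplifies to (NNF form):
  o | ~c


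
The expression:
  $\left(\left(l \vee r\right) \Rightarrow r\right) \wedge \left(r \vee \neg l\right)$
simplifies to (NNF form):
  $r \vee \neg l$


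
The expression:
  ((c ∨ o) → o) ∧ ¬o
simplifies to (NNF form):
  ¬c ∧ ¬o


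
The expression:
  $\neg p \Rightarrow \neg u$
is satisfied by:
  {p: True, u: False}
  {u: False, p: False}
  {u: True, p: True}


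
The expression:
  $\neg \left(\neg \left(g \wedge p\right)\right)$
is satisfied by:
  {p: True, g: True}


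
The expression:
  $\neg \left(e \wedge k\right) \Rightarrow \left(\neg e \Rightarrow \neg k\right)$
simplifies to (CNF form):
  $e \vee \neg k$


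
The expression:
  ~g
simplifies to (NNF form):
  ~g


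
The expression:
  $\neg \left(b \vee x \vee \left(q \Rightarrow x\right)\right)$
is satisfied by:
  {q: True, x: False, b: False}


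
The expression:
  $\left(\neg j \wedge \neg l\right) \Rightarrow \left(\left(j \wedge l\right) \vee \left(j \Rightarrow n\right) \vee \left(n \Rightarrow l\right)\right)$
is always true.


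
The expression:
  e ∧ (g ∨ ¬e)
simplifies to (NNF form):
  e ∧ g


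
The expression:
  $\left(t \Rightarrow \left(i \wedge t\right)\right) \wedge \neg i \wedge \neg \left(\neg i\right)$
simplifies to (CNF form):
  $\text{False}$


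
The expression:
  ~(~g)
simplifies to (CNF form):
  g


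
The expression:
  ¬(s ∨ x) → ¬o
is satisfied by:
  {x: True, s: True, o: False}
  {x: True, s: False, o: False}
  {s: True, x: False, o: False}
  {x: False, s: False, o: False}
  {x: True, o: True, s: True}
  {x: True, o: True, s: False}
  {o: True, s: True, x: False}


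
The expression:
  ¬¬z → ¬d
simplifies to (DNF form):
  ¬d ∨ ¬z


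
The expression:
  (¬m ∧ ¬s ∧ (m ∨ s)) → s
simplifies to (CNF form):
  True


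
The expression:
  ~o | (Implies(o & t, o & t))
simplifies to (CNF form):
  True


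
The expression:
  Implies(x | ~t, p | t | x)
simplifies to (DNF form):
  p | t | x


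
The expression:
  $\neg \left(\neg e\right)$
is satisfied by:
  {e: True}


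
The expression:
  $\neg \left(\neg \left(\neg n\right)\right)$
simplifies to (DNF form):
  $\neg n$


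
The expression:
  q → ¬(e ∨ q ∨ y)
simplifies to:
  ¬q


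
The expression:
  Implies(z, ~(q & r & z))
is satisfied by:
  {q: False, z: False, r: False}
  {r: True, q: False, z: False}
  {z: True, q: False, r: False}
  {r: True, z: True, q: False}
  {q: True, r: False, z: False}
  {r: True, q: True, z: False}
  {z: True, q: True, r: False}


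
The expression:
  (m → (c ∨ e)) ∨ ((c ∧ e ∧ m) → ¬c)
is always true.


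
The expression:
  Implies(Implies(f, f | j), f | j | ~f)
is always true.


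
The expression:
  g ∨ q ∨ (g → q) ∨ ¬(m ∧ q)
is always true.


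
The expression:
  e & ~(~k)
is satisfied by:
  {e: True, k: True}


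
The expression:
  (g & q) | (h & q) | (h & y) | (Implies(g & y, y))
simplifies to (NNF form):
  True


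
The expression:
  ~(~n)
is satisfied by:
  {n: True}


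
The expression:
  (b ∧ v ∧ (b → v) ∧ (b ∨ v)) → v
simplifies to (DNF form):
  True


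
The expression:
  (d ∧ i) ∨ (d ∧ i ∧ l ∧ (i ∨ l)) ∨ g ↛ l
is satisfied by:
  {i: True, g: True, d: True, l: False}
  {i: True, g: True, l: False, d: False}
  {i: True, d: True, l: False, g: False}
  {g: True, d: True, l: False, i: False}
  {g: True, l: False, d: False, i: False}
  {g: True, i: True, l: True, d: True}
  {i: True, l: True, d: True, g: False}


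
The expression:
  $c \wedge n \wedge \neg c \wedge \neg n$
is never true.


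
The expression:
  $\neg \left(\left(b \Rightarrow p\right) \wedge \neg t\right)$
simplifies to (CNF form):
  $\left(b \vee t\right) \wedge \left(t \vee \neg p\right)$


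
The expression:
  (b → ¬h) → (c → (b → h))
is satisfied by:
  {h: True, c: False, b: False}
  {c: False, b: False, h: False}
  {h: True, b: True, c: False}
  {b: True, c: False, h: False}
  {h: True, c: True, b: False}
  {c: True, h: False, b: False}
  {h: True, b: True, c: True}


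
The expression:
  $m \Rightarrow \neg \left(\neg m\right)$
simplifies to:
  $\text{True}$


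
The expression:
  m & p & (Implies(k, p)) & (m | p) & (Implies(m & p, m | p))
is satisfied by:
  {m: True, p: True}


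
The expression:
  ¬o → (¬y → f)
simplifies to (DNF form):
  f ∨ o ∨ y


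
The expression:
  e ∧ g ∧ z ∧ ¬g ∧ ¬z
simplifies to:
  False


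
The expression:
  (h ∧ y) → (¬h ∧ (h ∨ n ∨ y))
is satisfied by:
  {h: False, y: False}
  {y: True, h: False}
  {h: True, y: False}


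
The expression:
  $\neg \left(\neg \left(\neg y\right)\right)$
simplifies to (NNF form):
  $\neg y$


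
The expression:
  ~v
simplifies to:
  ~v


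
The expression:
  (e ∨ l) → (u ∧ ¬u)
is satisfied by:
  {e: False, l: False}


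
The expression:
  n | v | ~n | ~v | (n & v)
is always true.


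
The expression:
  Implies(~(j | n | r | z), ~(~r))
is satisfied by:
  {r: True, n: True, z: True, j: True}
  {r: True, n: True, z: True, j: False}
  {r: True, n: True, j: True, z: False}
  {r: True, n: True, j: False, z: False}
  {r: True, z: True, j: True, n: False}
  {r: True, z: True, j: False, n: False}
  {r: True, z: False, j: True, n: False}
  {r: True, z: False, j: False, n: False}
  {n: True, z: True, j: True, r: False}
  {n: True, z: True, j: False, r: False}
  {n: True, j: True, z: False, r: False}
  {n: True, j: False, z: False, r: False}
  {z: True, j: True, n: False, r: False}
  {z: True, n: False, j: False, r: False}
  {j: True, n: False, z: False, r: False}


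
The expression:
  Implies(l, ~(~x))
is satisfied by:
  {x: True, l: False}
  {l: False, x: False}
  {l: True, x: True}


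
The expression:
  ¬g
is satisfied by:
  {g: False}


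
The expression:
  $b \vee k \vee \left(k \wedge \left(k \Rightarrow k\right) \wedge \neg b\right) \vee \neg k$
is always true.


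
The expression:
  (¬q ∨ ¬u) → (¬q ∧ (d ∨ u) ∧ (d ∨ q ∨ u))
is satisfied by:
  {u: True, d: True, q: False}
  {u: True, d: False, q: False}
  {q: True, u: True, d: True}
  {q: True, u: True, d: False}
  {d: True, q: False, u: False}


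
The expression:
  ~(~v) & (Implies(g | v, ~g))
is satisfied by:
  {v: True, g: False}


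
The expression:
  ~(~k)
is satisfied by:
  {k: True}


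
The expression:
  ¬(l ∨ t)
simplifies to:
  ¬l ∧ ¬t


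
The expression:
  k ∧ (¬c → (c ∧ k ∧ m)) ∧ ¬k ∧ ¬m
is never true.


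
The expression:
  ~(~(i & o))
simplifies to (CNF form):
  i & o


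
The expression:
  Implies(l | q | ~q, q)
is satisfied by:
  {q: True}


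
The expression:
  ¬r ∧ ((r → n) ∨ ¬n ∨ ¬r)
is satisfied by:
  {r: False}


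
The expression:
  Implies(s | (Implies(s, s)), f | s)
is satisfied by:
  {s: True, f: True}
  {s: True, f: False}
  {f: True, s: False}


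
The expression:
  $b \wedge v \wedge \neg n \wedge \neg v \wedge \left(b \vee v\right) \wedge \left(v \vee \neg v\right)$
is never true.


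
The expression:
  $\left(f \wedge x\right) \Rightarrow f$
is always true.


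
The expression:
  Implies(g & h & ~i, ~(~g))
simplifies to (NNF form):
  True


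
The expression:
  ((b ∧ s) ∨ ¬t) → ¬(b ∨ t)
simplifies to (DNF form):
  (t ∧ ¬s) ∨ ¬b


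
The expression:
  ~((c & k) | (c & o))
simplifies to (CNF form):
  (~c | ~k) & (~c | ~o)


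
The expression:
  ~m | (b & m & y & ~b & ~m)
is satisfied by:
  {m: False}


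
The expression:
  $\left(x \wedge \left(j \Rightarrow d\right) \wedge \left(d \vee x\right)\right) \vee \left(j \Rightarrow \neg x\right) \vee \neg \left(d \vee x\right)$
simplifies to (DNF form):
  $d \vee \neg j \vee \neg x$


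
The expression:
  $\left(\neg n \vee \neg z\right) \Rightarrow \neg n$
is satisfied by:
  {z: True, n: False}
  {n: False, z: False}
  {n: True, z: True}


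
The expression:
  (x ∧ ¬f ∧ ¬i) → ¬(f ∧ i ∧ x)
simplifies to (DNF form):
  True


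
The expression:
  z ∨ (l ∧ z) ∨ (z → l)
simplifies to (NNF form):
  True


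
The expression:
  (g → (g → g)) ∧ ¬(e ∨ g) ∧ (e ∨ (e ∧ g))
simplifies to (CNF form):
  False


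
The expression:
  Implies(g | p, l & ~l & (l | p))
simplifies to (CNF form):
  ~g & ~p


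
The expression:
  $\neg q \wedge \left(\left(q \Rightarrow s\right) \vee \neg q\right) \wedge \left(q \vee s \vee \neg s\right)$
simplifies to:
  $\neg q$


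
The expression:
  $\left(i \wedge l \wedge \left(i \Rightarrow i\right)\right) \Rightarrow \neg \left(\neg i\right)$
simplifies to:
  $\text{True}$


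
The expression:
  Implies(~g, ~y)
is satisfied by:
  {g: True, y: False}
  {y: False, g: False}
  {y: True, g: True}


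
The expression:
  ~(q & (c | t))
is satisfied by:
  {c: False, q: False, t: False}
  {t: True, c: False, q: False}
  {c: True, t: False, q: False}
  {t: True, c: True, q: False}
  {q: True, t: False, c: False}


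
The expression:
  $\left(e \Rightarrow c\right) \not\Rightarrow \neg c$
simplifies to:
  $c$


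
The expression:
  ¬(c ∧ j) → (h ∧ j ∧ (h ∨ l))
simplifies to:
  j ∧ (c ∨ h)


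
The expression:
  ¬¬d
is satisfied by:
  {d: True}


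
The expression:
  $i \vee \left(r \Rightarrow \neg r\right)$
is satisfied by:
  {i: True, r: False}
  {r: False, i: False}
  {r: True, i: True}


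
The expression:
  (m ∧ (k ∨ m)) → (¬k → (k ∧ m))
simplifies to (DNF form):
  k ∨ ¬m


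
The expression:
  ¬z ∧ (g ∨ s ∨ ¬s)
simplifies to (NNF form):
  ¬z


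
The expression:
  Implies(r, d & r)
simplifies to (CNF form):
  d | ~r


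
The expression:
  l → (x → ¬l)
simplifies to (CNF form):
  ¬l ∨ ¬x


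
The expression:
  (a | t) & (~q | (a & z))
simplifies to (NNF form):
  (a & z) | (a & ~q) | (t & ~q)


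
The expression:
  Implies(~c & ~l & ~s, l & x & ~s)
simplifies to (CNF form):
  c | l | s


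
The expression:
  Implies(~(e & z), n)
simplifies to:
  n | (e & z)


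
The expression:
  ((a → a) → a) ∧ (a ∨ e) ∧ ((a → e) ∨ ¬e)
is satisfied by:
  {a: True}


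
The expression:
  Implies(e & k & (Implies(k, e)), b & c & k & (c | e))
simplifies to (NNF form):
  ~e | ~k | (b & c)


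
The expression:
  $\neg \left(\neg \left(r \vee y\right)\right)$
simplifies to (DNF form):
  $r \vee y$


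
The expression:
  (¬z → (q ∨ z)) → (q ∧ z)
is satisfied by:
  {z: False, q: False}
  {q: True, z: True}


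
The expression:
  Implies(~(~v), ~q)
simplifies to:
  ~q | ~v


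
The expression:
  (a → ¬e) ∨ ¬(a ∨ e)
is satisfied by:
  {e: False, a: False}
  {a: True, e: False}
  {e: True, a: False}


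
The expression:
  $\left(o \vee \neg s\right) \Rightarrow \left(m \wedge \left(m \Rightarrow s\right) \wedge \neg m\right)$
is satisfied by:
  {s: True, o: False}


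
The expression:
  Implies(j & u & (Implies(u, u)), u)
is always true.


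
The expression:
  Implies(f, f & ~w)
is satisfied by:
  {w: False, f: False}
  {f: True, w: False}
  {w: True, f: False}


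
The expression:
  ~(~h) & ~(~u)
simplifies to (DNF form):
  h & u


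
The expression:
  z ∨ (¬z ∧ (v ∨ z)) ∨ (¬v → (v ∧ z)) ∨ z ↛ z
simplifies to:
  v ∨ z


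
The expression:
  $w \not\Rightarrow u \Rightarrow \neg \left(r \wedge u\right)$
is always true.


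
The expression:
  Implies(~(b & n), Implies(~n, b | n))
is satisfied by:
  {n: True, b: True}
  {n: True, b: False}
  {b: True, n: False}


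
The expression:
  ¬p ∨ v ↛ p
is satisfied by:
  {p: False}


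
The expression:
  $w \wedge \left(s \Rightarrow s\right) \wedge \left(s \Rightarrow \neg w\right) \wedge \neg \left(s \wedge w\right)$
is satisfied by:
  {w: True, s: False}


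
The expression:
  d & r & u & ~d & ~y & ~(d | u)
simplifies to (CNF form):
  False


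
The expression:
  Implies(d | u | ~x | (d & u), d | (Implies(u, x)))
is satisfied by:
  {x: True, d: True, u: False}
  {x: True, u: False, d: False}
  {d: True, u: False, x: False}
  {d: False, u: False, x: False}
  {x: True, d: True, u: True}
  {x: True, u: True, d: False}
  {d: True, u: True, x: False}


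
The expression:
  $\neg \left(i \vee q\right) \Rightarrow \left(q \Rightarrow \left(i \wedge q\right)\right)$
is always true.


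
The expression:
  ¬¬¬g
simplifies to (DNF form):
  ¬g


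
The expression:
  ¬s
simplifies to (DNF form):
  ¬s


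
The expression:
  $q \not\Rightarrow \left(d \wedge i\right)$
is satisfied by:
  {q: True, d: False, i: False}
  {i: True, q: True, d: False}
  {d: True, q: True, i: False}


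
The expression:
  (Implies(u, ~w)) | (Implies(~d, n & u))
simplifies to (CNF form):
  d | n | ~u | ~w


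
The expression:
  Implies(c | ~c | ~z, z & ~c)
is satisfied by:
  {z: True, c: False}


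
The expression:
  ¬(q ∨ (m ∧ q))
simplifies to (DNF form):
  ¬q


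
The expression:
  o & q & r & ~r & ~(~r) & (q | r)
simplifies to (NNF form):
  False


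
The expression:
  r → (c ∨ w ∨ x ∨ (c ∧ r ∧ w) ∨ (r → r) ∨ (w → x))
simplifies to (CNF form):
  True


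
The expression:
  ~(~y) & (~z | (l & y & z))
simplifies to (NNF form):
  y & (l | ~z)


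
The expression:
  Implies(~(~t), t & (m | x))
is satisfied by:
  {x: True, m: True, t: False}
  {x: True, t: False, m: False}
  {m: True, t: False, x: False}
  {m: False, t: False, x: False}
  {x: True, m: True, t: True}
  {x: True, t: True, m: False}
  {m: True, t: True, x: False}


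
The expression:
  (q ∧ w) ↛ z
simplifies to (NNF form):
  q ∧ w ∧ ¬z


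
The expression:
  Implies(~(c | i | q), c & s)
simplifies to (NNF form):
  c | i | q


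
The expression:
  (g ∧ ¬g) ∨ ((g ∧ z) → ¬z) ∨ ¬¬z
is always true.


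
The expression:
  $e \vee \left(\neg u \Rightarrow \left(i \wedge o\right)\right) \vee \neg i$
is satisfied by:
  {o: True, e: True, u: True, i: False}
  {o: True, e: True, u: False, i: False}
  {o: True, u: True, e: False, i: False}
  {o: True, u: False, e: False, i: False}
  {e: True, u: True, o: False, i: False}
  {e: True, u: False, o: False, i: False}
  {u: True, o: False, e: False, i: False}
  {u: False, o: False, e: False, i: False}
  {i: True, o: True, e: True, u: True}
  {i: True, o: True, e: True, u: False}
  {i: True, o: True, u: True, e: False}
  {i: True, o: True, u: False, e: False}
  {i: True, e: True, u: True, o: False}
  {i: True, e: True, u: False, o: False}
  {i: True, u: True, e: False, o: False}


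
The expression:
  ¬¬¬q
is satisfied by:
  {q: False}


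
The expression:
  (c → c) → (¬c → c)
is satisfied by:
  {c: True}


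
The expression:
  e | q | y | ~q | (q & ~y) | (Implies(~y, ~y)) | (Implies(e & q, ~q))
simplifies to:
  True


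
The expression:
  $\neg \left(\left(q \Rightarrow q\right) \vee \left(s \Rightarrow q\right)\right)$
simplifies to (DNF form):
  $\text{False}$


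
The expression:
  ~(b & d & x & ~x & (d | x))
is always true.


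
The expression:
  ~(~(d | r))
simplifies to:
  d | r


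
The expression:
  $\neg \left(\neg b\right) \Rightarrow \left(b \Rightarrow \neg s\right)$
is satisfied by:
  {s: False, b: False}
  {b: True, s: False}
  {s: True, b: False}


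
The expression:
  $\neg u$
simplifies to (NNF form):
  $\neg u$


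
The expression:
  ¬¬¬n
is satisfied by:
  {n: False}


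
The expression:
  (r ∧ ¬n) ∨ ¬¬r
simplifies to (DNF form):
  r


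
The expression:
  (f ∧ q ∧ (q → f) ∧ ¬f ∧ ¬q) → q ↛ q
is always true.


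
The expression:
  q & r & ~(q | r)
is never true.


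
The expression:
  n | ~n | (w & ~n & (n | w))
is always true.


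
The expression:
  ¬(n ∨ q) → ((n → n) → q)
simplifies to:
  n ∨ q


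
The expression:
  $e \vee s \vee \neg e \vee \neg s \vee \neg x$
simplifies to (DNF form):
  $\text{True}$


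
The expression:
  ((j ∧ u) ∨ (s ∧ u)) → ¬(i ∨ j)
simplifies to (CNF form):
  (¬j ∨ ¬u) ∧ (¬i ∨ ¬j ∨ ¬u) ∧ (¬i ∨ ¬s ∨ ¬u) ∧ (¬j ∨ ¬s ∨ ¬u)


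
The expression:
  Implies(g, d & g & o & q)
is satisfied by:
  {o: True, q: True, d: True, g: False}
  {o: True, q: True, d: False, g: False}
  {o: True, d: True, q: False, g: False}
  {o: True, d: False, q: False, g: False}
  {q: True, d: True, o: False, g: False}
  {q: True, o: False, d: False, g: False}
  {q: False, d: True, o: False, g: False}
  {q: False, o: False, d: False, g: False}
  {o: True, g: True, q: True, d: True}


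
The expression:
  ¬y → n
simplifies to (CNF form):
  n ∨ y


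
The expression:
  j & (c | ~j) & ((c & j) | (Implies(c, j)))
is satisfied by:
  {c: True, j: True}


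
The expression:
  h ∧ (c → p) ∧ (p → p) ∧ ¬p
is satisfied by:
  {h: True, p: False, c: False}


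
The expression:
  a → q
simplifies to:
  q ∨ ¬a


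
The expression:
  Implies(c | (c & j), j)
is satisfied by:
  {j: True, c: False}
  {c: False, j: False}
  {c: True, j: True}


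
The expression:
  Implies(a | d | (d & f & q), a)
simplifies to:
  a | ~d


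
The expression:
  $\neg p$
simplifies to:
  $\neg p$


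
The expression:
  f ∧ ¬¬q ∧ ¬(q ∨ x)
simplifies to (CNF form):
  False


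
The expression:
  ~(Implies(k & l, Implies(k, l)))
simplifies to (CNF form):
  False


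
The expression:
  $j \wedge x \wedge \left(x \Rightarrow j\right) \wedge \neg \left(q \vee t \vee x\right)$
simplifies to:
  $\text{False}$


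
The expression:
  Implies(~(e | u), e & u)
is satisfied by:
  {e: True, u: True}
  {e: True, u: False}
  {u: True, e: False}


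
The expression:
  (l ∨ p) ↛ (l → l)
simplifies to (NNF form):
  False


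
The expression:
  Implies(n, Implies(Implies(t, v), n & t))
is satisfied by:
  {t: True, n: False}
  {n: False, t: False}
  {n: True, t: True}


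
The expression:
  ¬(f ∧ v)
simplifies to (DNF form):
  ¬f ∨ ¬v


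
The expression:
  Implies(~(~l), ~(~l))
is always true.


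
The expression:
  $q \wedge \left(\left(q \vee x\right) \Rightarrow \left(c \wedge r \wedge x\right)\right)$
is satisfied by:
  {r: True, c: True, x: True, q: True}


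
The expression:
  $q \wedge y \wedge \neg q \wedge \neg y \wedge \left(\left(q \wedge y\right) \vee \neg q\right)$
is never true.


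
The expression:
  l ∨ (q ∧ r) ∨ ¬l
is always true.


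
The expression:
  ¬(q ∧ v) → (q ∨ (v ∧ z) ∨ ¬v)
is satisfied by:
  {q: True, z: True, v: False}
  {q: True, v: False, z: False}
  {z: True, v: False, q: False}
  {z: False, v: False, q: False}
  {q: True, z: True, v: True}
  {q: True, v: True, z: False}
  {z: True, v: True, q: False}


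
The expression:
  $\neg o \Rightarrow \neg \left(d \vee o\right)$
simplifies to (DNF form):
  $o \vee \neg d$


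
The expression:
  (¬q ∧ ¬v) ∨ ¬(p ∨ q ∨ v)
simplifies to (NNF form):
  ¬q ∧ ¬v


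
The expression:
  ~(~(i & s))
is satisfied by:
  {i: True, s: True}


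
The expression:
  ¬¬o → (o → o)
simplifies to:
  True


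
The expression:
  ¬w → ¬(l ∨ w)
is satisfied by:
  {w: True, l: False}
  {l: False, w: False}
  {l: True, w: True}


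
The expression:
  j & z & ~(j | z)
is never true.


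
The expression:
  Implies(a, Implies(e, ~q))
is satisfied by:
  {e: False, q: False, a: False}
  {a: True, e: False, q: False}
  {q: True, e: False, a: False}
  {a: True, q: True, e: False}
  {e: True, a: False, q: False}
  {a: True, e: True, q: False}
  {q: True, e: True, a: False}


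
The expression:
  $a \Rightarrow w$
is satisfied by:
  {w: True, a: False}
  {a: False, w: False}
  {a: True, w: True}


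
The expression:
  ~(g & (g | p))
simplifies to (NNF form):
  ~g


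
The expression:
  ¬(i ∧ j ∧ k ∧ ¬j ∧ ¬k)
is always true.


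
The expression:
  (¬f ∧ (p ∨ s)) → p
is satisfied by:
  {p: True, f: True, s: False}
  {p: True, s: False, f: False}
  {f: True, s: False, p: False}
  {f: False, s: False, p: False}
  {p: True, f: True, s: True}
  {p: True, s: True, f: False}
  {f: True, s: True, p: False}


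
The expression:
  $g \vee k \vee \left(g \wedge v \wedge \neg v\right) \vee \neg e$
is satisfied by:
  {k: True, g: True, e: False}
  {k: True, e: False, g: False}
  {g: True, e: False, k: False}
  {g: False, e: False, k: False}
  {k: True, g: True, e: True}
  {k: True, e: True, g: False}
  {g: True, e: True, k: False}


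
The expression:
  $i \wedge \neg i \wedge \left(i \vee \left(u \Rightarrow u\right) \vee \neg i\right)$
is never true.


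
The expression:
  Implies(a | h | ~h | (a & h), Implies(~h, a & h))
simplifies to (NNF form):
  h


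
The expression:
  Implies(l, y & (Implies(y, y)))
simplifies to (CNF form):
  y | ~l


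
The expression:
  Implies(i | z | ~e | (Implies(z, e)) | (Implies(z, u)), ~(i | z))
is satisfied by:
  {i: False, z: False}


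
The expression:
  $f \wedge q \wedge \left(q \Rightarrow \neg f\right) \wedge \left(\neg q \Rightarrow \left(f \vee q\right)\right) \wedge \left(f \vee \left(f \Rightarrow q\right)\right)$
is never true.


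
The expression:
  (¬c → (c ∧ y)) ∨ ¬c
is always true.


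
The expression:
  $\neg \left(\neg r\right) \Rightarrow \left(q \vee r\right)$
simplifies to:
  $\text{True}$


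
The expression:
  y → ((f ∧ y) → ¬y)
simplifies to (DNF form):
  ¬f ∨ ¬y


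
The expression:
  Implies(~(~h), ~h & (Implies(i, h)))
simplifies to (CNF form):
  ~h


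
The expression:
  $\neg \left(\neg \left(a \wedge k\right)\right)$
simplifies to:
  $a \wedge k$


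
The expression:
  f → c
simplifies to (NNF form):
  c ∨ ¬f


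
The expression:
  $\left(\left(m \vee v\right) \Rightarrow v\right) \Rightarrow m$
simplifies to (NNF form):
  $m$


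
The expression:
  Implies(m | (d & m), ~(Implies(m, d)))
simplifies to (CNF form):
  ~d | ~m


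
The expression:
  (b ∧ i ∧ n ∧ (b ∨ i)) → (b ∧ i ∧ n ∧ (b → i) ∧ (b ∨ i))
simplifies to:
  True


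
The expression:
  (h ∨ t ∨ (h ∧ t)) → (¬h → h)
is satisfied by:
  {h: True, t: False}
  {t: False, h: False}
  {t: True, h: True}


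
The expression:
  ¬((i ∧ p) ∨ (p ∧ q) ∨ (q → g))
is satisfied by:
  {q: True, g: False, p: False}


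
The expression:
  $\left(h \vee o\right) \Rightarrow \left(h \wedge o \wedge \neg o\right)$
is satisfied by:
  {o: False, h: False}


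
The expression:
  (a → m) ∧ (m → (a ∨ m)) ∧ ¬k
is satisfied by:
  {m: True, k: False, a: False}
  {m: False, k: False, a: False}
  {a: True, m: True, k: False}


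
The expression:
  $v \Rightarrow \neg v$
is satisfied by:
  {v: False}


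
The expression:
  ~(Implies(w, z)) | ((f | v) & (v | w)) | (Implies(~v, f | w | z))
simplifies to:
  f | v | w | z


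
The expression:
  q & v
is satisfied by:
  {q: True, v: True}


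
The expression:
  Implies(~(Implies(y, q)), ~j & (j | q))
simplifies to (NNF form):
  q | ~y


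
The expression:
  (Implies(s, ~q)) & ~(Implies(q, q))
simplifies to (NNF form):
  False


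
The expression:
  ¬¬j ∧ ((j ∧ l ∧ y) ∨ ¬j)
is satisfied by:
  {j: True, y: True, l: True}


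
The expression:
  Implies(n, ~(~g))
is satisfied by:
  {g: True, n: False}
  {n: False, g: False}
  {n: True, g: True}


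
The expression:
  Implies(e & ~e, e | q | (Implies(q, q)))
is always true.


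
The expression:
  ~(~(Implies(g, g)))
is always true.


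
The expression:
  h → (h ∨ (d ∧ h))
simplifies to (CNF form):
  True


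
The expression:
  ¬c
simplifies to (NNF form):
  ¬c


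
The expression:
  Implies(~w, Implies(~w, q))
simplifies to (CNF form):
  q | w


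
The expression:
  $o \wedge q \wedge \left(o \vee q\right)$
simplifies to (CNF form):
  $o \wedge q$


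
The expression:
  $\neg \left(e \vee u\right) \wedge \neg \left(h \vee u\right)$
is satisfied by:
  {u: False, e: False, h: False}


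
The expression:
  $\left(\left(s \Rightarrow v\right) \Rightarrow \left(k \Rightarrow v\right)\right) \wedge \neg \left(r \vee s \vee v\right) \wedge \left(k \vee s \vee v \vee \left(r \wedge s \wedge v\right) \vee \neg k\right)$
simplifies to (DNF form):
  $\neg k \wedge \neg r \wedge \neg s \wedge \neg v$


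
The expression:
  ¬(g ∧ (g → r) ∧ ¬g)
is always true.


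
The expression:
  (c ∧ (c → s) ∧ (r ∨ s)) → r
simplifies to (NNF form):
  r ∨ ¬c ∨ ¬s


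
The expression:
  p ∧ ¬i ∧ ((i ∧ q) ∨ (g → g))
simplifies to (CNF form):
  p ∧ ¬i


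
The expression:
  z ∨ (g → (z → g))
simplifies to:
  True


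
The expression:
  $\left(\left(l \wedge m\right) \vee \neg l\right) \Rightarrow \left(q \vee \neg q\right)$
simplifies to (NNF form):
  $\text{True}$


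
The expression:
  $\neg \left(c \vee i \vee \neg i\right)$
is never true.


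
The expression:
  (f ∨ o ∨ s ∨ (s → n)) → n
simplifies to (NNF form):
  n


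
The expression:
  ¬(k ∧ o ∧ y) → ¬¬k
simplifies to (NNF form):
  k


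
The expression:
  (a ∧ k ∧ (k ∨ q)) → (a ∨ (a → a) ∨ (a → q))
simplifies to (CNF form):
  True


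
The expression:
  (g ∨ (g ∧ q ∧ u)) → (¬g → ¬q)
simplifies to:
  True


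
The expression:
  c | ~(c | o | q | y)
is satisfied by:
  {c: True, y: False, q: False, o: False}
  {c: True, o: True, y: False, q: False}
  {c: True, q: True, y: False, o: False}
  {c: True, o: True, q: True, y: False}
  {c: True, y: True, q: False, o: False}
  {c: True, o: True, y: True, q: False}
  {c: True, q: True, y: True, o: False}
  {c: True, o: True, q: True, y: True}
  {o: False, y: False, q: False, c: False}


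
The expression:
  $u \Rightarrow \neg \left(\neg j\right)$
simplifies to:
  $j \vee \neg u$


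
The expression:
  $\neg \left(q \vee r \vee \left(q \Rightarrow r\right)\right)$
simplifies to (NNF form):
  $\text{False}$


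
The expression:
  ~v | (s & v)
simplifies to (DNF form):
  s | ~v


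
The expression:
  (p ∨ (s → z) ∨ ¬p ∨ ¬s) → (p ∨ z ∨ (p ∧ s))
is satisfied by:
  {z: True, p: True}
  {z: True, p: False}
  {p: True, z: False}


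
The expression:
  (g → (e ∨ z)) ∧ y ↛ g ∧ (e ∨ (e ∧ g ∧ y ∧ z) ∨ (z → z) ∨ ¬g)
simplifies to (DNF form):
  y ∧ ¬g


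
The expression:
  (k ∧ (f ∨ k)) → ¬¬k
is always true.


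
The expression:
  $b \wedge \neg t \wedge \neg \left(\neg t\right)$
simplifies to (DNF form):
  $\text{False}$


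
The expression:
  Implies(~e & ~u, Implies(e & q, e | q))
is always true.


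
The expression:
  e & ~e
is never true.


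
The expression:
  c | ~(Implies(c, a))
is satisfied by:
  {c: True}


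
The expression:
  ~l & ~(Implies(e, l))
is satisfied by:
  {e: True, l: False}


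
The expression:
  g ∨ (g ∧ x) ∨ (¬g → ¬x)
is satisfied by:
  {g: True, x: False}
  {x: False, g: False}
  {x: True, g: True}


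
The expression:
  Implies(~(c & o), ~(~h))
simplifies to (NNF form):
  h | (c & o)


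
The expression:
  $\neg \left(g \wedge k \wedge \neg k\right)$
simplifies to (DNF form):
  $\text{True}$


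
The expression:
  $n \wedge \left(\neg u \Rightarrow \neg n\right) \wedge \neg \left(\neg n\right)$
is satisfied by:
  {u: True, n: True}


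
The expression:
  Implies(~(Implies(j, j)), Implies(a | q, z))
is always true.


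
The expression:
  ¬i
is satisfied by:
  {i: False}


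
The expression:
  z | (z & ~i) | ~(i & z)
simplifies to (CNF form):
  True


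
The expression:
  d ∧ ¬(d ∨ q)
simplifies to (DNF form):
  False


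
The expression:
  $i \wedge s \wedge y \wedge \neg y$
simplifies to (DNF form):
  $\text{False}$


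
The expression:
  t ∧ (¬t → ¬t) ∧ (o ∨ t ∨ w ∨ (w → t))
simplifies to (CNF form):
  t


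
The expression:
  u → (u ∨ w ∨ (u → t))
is always true.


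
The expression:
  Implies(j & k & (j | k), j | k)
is always true.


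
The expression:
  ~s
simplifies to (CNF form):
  ~s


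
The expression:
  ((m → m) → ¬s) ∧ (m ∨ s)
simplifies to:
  m ∧ ¬s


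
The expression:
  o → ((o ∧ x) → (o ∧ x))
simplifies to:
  True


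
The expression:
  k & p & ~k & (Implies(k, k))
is never true.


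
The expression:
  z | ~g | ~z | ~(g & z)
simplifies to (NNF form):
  True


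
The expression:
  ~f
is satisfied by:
  {f: False}


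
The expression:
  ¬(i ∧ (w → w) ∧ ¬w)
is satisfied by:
  {w: True, i: False}
  {i: False, w: False}
  {i: True, w: True}


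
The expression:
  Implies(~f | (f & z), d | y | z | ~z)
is always true.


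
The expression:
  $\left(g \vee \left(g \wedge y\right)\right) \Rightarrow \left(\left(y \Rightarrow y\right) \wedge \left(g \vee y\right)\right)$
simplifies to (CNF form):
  $\text{True}$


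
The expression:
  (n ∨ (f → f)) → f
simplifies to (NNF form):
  f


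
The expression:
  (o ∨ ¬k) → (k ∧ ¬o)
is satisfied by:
  {k: True, o: False}


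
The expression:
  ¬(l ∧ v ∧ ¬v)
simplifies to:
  True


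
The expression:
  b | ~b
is always true.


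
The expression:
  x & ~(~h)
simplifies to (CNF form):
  h & x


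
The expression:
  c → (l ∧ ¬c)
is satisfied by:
  {c: False}


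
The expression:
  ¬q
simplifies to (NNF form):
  ¬q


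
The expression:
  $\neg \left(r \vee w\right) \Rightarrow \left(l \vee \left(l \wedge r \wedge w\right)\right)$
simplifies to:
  $l \vee r \vee w$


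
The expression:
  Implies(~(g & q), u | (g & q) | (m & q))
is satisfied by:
  {q: True, g: True, u: True, m: True}
  {q: True, g: True, u: True, m: False}
  {q: True, u: True, m: True, g: False}
  {q: True, u: True, m: False, g: False}
  {g: True, u: True, m: True, q: False}
  {g: True, u: True, m: False, q: False}
  {u: True, m: True, g: False, q: False}
  {u: True, g: False, m: False, q: False}
  {q: True, g: True, m: True, u: False}
  {q: True, g: True, m: False, u: False}
  {q: True, m: True, u: False, g: False}


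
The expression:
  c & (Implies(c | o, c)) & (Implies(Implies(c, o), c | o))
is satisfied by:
  {c: True}


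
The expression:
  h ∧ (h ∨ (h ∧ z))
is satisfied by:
  {h: True}


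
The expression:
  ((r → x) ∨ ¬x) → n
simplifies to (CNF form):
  n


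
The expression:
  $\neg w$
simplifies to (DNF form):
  $\neg w$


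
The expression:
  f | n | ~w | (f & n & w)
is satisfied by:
  {n: True, f: True, w: False}
  {n: True, w: False, f: False}
  {f: True, w: False, n: False}
  {f: False, w: False, n: False}
  {n: True, f: True, w: True}
  {n: True, w: True, f: False}
  {f: True, w: True, n: False}


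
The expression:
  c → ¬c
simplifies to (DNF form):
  ¬c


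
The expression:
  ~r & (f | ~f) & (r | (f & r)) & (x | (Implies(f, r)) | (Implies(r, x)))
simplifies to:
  False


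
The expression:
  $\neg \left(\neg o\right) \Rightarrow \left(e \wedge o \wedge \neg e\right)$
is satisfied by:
  {o: False}


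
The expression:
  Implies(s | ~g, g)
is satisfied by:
  {g: True}


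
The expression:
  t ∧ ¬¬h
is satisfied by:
  {t: True, h: True}


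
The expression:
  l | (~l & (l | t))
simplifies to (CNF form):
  l | t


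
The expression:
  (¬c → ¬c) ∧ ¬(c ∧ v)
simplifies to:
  ¬c ∨ ¬v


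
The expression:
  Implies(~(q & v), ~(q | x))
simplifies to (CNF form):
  (q | ~q) & (q | ~x) & (v | ~q) & (v | ~x)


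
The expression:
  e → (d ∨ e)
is always true.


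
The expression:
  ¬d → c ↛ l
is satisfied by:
  {d: True, c: True, l: False}
  {d: True, l: False, c: False}
  {d: True, c: True, l: True}
  {d: True, l: True, c: False}
  {c: True, l: False, d: False}


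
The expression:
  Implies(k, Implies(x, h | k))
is always true.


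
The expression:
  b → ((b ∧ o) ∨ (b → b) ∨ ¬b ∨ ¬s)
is always true.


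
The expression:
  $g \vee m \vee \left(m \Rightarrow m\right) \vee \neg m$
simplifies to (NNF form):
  $\text{True}$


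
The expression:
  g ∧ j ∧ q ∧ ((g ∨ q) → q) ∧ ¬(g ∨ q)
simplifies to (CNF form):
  False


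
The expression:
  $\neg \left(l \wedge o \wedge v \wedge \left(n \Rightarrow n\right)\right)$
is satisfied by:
  {l: False, v: False, o: False}
  {o: True, l: False, v: False}
  {v: True, l: False, o: False}
  {o: True, v: True, l: False}
  {l: True, o: False, v: False}
  {o: True, l: True, v: False}
  {v: True, l: True, o: False}


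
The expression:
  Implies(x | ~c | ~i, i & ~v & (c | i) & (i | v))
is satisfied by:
  {c: True, i: True, x: False, v: False}
  {i: True, c: False, x: False, v: False}
  {c: True, i: True, x: True, v: False}
  {i: True, x: True, c: False, v: False}
  {v: True, i: True, c: True, x: False}


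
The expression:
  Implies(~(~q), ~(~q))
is always true.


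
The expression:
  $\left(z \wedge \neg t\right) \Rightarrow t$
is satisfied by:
  {t: True, z: False}
  {z: False, t: False}
  {z: True, t: True}


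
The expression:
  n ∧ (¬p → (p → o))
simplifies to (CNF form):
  n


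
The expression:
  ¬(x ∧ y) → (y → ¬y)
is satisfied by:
  {x: True, y: False}
  {y: False, x: False}
  {y: True, x: True}


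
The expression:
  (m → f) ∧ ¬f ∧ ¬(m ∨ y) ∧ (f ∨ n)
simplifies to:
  n ∧ ¬f ∧ ¬m ∧ ¬y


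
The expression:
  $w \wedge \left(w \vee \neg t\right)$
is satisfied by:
  {w: True}


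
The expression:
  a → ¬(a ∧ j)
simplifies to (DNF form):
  ¬a ∨ ¬j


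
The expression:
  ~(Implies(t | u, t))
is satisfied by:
  {u: True, t: False}


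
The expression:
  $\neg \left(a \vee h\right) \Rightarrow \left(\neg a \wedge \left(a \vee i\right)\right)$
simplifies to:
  $a \vee h \vee i$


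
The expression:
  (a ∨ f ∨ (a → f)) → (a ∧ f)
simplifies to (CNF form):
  a ∧ f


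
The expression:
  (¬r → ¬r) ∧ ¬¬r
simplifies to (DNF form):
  r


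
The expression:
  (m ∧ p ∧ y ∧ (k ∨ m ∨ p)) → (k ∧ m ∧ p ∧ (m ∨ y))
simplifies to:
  k ∨ ¬m ∨ ¬p ∨ ¬y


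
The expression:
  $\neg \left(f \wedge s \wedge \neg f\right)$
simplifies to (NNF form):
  $\text{True}$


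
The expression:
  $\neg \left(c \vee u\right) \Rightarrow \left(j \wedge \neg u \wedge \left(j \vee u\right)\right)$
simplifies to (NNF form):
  $c \vee j \vee u$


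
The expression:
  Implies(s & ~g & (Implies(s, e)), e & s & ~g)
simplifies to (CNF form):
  True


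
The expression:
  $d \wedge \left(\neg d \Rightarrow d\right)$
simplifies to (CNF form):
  $d$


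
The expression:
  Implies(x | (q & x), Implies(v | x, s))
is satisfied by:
  {s: True, x: False}
  {x: False, s: False}
  {x: True, s: True}


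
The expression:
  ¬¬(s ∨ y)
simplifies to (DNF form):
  s ∨ y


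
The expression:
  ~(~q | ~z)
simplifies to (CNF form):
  q & z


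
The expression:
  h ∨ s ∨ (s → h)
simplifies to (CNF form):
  True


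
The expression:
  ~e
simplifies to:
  ~e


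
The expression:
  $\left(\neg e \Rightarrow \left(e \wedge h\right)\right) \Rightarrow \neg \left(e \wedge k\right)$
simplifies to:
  $\neg e \vee \neg k$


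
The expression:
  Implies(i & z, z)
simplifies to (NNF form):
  True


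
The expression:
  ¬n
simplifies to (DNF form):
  ¬n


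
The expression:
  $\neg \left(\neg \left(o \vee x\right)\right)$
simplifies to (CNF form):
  $o \vee x$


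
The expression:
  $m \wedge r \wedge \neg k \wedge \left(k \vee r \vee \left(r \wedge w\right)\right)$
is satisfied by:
  {r: True, m: True, k: False}


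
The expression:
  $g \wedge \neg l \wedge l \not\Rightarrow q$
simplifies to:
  $\text{False}$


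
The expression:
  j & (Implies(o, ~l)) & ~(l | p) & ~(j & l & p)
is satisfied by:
  {j: True, p: False, l: False}


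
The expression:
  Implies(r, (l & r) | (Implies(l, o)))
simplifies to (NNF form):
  True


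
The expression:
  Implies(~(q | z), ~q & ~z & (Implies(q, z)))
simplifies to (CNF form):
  True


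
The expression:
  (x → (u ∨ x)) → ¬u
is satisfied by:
  {u: False}


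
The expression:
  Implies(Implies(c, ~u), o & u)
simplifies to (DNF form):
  (c & u) | (o & u)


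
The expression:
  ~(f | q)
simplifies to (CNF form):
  ~f & ~q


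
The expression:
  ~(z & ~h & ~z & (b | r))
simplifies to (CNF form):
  True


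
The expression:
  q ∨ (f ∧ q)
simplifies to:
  q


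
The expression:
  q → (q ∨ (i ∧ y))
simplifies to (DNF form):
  True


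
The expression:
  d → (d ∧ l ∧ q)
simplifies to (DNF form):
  (l ∧ q) ∨ ¬d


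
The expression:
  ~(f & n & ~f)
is always true.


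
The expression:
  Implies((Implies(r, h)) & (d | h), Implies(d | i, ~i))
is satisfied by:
  {r: True, d: False, h: False, i: False}
  {r: False, d: False, h: False, i: False}
  {r: True, d: True, h: False, i: False}
  {d: True, r: False, h: False, i: False}
  {r: True, h: True, d: False, i: False}
  {h: True, r: False, d: False, i: False}
  {r: True, h: True, d: True, i: False}
  {h: True, d: True, r: False, i: False}
  {i: True, r: True, d: False, h: False}
  {i: True, r: False, d: False, h: False}
  {i: True, r: True, d: True, h: False}


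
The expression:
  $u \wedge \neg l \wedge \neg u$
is never true.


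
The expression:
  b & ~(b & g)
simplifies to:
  b & ~g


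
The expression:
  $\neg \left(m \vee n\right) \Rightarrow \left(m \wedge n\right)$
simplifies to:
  $m \vee n$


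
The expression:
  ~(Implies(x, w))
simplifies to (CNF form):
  x & ~w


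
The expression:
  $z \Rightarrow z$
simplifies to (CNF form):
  $\text{True}$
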